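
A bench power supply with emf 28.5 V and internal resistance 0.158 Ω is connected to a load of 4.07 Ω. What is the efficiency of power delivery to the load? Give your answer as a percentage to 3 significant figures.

96.3 %

η = P_load/(P_load+P_int) = I²R/(I²R+I²r) = R/(R+r) — the I² cancels for series elements.
η = R / (R + r) = 4.07 / (4.07 + 0.158) = 0.9626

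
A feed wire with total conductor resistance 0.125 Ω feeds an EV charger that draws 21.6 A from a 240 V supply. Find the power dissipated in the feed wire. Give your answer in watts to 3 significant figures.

Only the current and the line resistance are needed for the I²R loss.
The feed wire carries the full 21.6 A.
P_line = I² R_line = (21.60)² × 0.125 = 58.32 W

58.3 W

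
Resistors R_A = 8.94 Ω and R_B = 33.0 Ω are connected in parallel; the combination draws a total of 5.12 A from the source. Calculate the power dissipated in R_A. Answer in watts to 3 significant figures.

145 W

Parallel branches share V, not I — compute V via R_eq, then use V²/R for the target branch.
1/R_eq = 1/8.94 + 1/33.0 ⇒ R_eq = 7.034 Ω
V = I_total × R_eq = 5.120 × 7.034 = 36.02 V
P_R_A = V² / R_A = (36.02)² / 8.94 = 145.1 W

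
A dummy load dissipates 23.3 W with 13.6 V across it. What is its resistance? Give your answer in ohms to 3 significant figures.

The two known quantities fix the third via R = V² / P.
R = (13.6)² / 23.3 = 7.938 Ω

7.94 Ω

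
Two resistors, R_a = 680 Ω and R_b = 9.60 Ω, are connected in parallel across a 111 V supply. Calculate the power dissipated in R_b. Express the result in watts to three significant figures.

1280 W

The supply voltage appears across each parallel branch — just use P = V²/R_b.
P_R_b = V² / R_b = (111)² / 9.60 Ω = 1283 W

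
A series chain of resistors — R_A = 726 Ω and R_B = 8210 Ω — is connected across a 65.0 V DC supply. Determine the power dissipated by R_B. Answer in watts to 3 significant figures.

0.434 W

Every series element carries the same I. Get I from the total resistance, then P = I² × R_B.
R_total = 726 + 8210 = 8936 Ω
I = V / R_total = 65.0 / 8936 = 0.007274 A
P_R_B = I² × R_B = (0.007274)² × 8210 = 0.4344 W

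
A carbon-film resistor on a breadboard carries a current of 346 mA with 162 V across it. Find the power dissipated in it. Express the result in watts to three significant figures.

Since both terminal voltage and current are stated, P = V I gives the power in one step.
P = 162 V × 0.3460 A = 56.05 W

56.1 W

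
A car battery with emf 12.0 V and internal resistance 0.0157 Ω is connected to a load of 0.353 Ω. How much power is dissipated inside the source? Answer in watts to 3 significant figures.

16.6 W

r is in series with the load, so it carries the full circuit current — the loss in it is I²r.
I = ε / (r + R) = 12.0 / (0.0157 + 0.353) = 32.55 A
P_int = I² r = (32.55)² × 0.0157 = 16.63 W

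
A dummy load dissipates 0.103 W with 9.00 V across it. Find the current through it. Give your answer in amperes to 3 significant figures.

The two known quantities fix the third via I = P / V.
I = 0.103 / 9.00 = 0.01144 A

0.0114 A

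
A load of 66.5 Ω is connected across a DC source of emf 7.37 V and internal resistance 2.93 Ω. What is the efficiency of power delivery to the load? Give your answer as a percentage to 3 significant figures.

Both r and R carry the same current, so the power split is just the resistance split: η = R/(R+r).
η = R / (R + r) = 66.5 / (66.5 + 2.93) = 0.9578

95.8 %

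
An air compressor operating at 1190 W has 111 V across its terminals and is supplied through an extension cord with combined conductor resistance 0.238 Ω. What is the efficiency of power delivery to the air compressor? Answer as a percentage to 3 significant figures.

97.8 %

I = P / V = 1190 / 111 = 10.72 A through the extension cord.
P_line = I² R_line = (10.72)² × 0.238 = 27.35 W
P_source = P_load + P_line = 1190 + 27.35 = 1217 W
η = P_load / P_source = 1190 / 1217 = 0.9775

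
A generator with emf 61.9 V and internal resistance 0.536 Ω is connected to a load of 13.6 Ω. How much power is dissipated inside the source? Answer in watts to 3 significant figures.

10.3 W

The internal resistance carries the same current as the load; P_int = I²r.
I = ε / (r + R) = 61.9 / (0.536 + 13.6) = 4.379 A
P_int = I² r = (4.379)² × 0.536 = 10.28 W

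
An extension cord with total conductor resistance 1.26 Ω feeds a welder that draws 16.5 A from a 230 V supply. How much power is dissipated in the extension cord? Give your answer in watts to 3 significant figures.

343 W

The extension cord is a series resistance carrying the load current; its dissipation is I²R_line.
The extension cord carries the full 16.5 A.
P_line = I² R_line = (16.50)² × 1.26 = 343.0 W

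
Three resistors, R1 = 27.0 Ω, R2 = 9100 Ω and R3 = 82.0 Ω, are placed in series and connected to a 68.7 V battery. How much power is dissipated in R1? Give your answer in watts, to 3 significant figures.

0.00150 W

Every series element carries the same I. Get I from the total resistance, then P = I² × R1.
R_total = 27.0 + 9100 + 82.0 = 9209 Ω
I = V / R_total = 68.7 / 9209 = 0.007460 A
P_R1 = I² × R1 = (0.007460)² × 27.0 = 0.001503 W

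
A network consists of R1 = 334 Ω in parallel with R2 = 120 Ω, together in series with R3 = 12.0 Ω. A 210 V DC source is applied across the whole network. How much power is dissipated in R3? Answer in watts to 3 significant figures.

52.6 W

Collapse the R1‖R2 pair into one equivalent R_p; then R_p and R3 form a series string.
R_p = (334×120)/(334+120) = 88.28 Ω
R_total = R_p + 12.0 = 88.28 + 12.0 = 100.3 Ω
I = V / R_total = 210 / 100.3 = 2.094 A
All the supply current flows through R3; use P = I²R3.
P_R3 = (2.094)² × 12.0 = 52.62 W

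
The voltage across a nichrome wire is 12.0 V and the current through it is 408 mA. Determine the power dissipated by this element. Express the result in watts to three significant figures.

V and I are known directly — P = V I, no intermediate step needed.
P = 12.0 V × 0.4080 A = 4.896 W

4.90 W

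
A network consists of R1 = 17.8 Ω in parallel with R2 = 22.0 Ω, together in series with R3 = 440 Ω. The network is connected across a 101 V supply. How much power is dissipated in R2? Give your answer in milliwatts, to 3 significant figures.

Collapse the R1‖R2 pair into one equivalent R_p; then R_p and R3 form a series string.
R_p = (17.8×22.0)/(17.8+22.0) = 9.839 Ω
R_total = R_p + 440 = 9.839 + 440 = 449.8 Ω
I = V / R_total = 101 / 449.8 = 0.2245 A
Voltage across the parallel pair: V_p = I × R_p = 0.2245 × 9.839 = 2.209 V
R2 sits across V_p; its power is V_p²/R.
P_R2 = (2.209)² / 22.0 = 0.2218 W

222 mW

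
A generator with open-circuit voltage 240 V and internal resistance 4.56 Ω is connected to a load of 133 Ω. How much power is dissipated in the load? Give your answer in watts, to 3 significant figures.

Find the circuit current first, then P = I²R for the load (series elements share I).
I = ε / (r + R) = 240 / (4.56 + 133) = 1.745 A
P_load = I² R = (1.745)² × 133 = 404.8 W

405 W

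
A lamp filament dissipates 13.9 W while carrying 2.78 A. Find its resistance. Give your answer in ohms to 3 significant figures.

1.80 Ω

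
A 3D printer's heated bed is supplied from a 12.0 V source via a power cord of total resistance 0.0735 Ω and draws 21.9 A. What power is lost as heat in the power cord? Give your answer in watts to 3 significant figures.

The power cord is a series resistance carrying the load current; its dissipation is I²R_line.
The power cord carries the full 21.9 A.
P_line = I² R_line = (21.90)² × 0.0735 = 35.25 W

35.3 W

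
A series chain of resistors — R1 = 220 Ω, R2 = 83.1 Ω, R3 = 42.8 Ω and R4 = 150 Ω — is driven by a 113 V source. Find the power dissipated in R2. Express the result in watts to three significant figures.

4.31 W

The current is common to all series resistors; compute it, then apply P = I²R for the target.
R_total = 220 + 83.1 + 42.8 + 150 = 495.9 Ω
I = V / R_total = 113 / 495.9 = 0.2279 A
P_R2 = I² × R2 = (0.2279)² × 83.1 = 4.315 W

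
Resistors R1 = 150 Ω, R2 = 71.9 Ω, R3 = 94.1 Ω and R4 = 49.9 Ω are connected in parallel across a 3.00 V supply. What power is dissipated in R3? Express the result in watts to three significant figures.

0.0956 W

Each parallel branch sees the full supply voltage, so P = V²/R applies directly to the target branch.
P_R3 = V² / R3 = (3.00)² / 94.1 Ω = 0.09564 W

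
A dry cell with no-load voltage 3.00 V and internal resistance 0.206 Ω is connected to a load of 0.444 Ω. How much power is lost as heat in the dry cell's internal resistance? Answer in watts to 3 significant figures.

The internal resistance carries the same current as the load; P_int = I²r.
I = ε / (r + R) = 3.00 / (0.206 + 0.444) = 4.615 A
P_int = I² r = (4.615)² × 0.206 = 4.388 W

4.39 W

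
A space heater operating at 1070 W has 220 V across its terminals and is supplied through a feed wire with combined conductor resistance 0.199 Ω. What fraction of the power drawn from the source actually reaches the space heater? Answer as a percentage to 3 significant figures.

I = P / V = 1070 / 220 = 4.864 A through the feed wire.
P_line = I² R_line = (4.864)² × 0.199 = 4.707 W
P_source = P_load + P_line = 1070 + 4.707 = 1075 W
η = P_load / P_source = 1070 / 1075 = 0.9956

99.6 %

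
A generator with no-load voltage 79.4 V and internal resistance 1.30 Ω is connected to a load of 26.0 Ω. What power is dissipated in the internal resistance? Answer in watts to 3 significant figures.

r is in series with the load, so it carries the full circuit current — the loss in it is I²r.
I = ε / (r + R) = 79.4 / (1.30 + 26.0) = 2.908 A
P_int = I² r = (2.908)² × 1.30 = 11.00 W

11.0 W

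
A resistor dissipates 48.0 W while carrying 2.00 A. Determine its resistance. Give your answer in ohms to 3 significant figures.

12.0 Ω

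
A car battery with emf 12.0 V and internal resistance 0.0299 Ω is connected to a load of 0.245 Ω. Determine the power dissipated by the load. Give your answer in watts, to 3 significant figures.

467 W

The internal resistance and the load are in series, so the same I flows through both; get I from ε/(r+R), then I²R for the load.
I = ε / (r + R) = 12.0 / (0.0299 + 0.245) = 43.65 A
P_load = I² R = (43.65)² × 0.245 = 466.9 W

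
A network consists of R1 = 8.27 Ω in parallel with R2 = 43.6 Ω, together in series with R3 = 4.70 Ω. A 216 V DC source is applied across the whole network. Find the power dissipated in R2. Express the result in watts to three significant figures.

381 W

Reduce the parallel combination to a single R_p; the circuit then becomes R_p in series with the remaining resistor.
R_p = (8.27×43.6)/(8.27+43.6) = 6.951 Ω
R_total = R_p + 4.70 = 6.951 + 4.70 = 11.65 Ω
I = V / R_total = 216 / 11.65 = 18.54 A
Voltage across the parallel pair: V_p = I × R_p = 18.54 × 6.951 = 128.9 V
R2 has V_p across it, so P = V_p²/R2.
P_R2 = (128.9)² / 43.6 = 380.9 W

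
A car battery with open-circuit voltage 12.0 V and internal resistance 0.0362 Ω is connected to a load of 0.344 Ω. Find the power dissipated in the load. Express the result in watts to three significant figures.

343 W

With r and R in series, I = ε/(r+R); the load dissipates I²R.
I = ε / (r + R) = 12.0 / (0.0362 + 0.344) = 31.56 A
P_load = I² R = (31.56)² × 0.344 = 342.7 W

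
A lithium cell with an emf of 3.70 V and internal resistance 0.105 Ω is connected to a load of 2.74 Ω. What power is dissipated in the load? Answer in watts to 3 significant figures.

With r and R in series, I = ε/(r+R); the load dissipates I²R.
I = ε / (r + R) = 3.70 / (0.105 + 2.74) = 1.301 A
P_load = I² R = (1.301)² × 2.74 = 4.634 W

4.63 W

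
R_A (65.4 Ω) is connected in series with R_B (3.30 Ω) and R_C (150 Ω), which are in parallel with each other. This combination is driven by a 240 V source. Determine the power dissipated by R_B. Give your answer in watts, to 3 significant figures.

38.6 W

First combine the parallel branches into one equivalent R_p, then R_A + R_p is a series pair.
R_p = (3.30×150)/(3.30+150) = 3.229 Ω
R_total = 65.4 + 3.229 = 68.63 Ω
I = V / R_total = 240 / 68.63 = 3.497 A
Voltage across the parallel pair: V_p = I × R_p = 3.497 × 3.229 = 11.29 V
R_B is across V_p, so use P = V²/R for that branch.
P_R_B = (11.29)² / 3.30 = 38.64 W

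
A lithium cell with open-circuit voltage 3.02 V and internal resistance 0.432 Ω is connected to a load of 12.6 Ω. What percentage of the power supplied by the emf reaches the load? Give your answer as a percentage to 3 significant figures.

96.7 %

The source delivers εI, of which I²R reaches the load and I²r is lost; since I is common, η = R/(R+r).
η = R / (R + r) = 12.6 / (12.6 + 0.432) = 0.9669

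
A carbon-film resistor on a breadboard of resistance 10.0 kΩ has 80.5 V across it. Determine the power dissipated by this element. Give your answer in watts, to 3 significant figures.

0.648 W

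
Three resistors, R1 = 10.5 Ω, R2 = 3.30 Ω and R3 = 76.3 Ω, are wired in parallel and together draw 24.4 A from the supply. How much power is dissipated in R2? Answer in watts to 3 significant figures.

The branches share the same voltage, but only the total current is given — find V from the equivalent resistance first.
1/R_eq = 1/10.5 + 1/3.30 + 1/76.3 ⇒ R_eq = 2.431 Ω
V = I_total × R_eq = 24.40 × 2.431 = 59.31 V
P_R2 = V² / R2 = (59.31)² / 3.30 = 1066 W

1070 W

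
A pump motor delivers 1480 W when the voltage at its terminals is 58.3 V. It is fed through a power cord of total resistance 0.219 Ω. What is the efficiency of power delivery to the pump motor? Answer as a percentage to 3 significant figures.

I = P / V = 1480 / 58.3 = 25.39 A through the power cord.
P_line = I² R_line = (25.39)² × 0.219 = 141.1 W
P_source = P_load + P_line = 1480 + 141.1 = 1621 W
η = P_load / P_source = 1480 / 1621 = 0.9129

91.3 %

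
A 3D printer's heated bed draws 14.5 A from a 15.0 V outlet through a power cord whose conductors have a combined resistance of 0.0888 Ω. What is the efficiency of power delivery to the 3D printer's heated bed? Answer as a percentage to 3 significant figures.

The power cord carries the full 14.5 A.
P_line = I² R_line = (14.50)² × 0.0888 = 18.67 W
P_source = V I = 15.0 × 14.50 = 217.5 W; P_load = 198.8 W
η = P_load / P_source = 198.8 / 217.5 = 0.9142

91.4 %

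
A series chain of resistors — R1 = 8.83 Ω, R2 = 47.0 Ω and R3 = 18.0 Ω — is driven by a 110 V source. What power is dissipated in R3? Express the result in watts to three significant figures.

40.0 W

Series elements share the same current, so find I first, then use P = I²R.
R_total = 8.83 + 47.0 + 18.0 = 73.83 Ω
I = V / R_total = 110 / 73.83 = 1.490 A
P_R3 = I² × R3 = (1.490)² × 18.0 = 39.96 W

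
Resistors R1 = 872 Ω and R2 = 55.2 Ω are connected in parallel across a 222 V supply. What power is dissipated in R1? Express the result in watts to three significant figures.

R1 sits directly across the source, so P = V²/R with V = 222 V.
P_R1 = V² / R1 = (222)² / 872 Ω = 56.52 W

56.5 W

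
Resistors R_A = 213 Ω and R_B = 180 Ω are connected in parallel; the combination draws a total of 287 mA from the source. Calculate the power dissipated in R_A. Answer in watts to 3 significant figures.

3.68 W

The branches share the same voltage, but only the total current is given — find V from the equivalent resistance first.
1/R_eq = 1/213 + 1/180 ⇒ R_eq = 97.56 Ω
V = I_total × R_eq = 0.2870 × 97.56 = 28.00 V
P_R_A = V² / R_A = (28.00)² / 213 = 3.680 W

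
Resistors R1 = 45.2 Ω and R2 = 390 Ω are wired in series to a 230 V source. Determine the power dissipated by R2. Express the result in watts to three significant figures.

109 W

The current is common to all series resistors; compute it, then apply P = I²R for the target.
R_total = 45.2 + 390 = 435.2 Ω
I = V / R_total = 230 / 435.2 = 0.5285 A
P_R2 = I² × R2 = (0.5285)² × 390 = 108.9 W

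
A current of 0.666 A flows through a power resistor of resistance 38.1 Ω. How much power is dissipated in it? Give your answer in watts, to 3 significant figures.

The current through and the resistance of the element are both given; use P = I²R.
P = (0.6660 A)² × 38.1 Ω = 16.90 W

16.9 W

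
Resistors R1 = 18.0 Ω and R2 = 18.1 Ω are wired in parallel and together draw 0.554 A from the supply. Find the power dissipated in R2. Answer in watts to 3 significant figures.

We need the common branch voltage; get it from I_total × R_eq, then P = V²/R for the branch.
1/R_eq = 1/18.0 + 1/18.1 ⇒ R_eq = 9.025 Ω
V = I_total × R_eq = 0.5540 × 9.025 = 5.000 V
P_R2 = V² / R2 = (5.000)² / 18.1 = 1.381 W

1.38 W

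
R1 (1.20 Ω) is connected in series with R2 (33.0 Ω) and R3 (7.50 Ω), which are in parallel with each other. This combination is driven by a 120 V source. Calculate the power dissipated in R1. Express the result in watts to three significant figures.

323 W

Collapse R2‖R3 to a single equivalent, reducing the network to two series elements.
R_p = (33.0×7.50)/(33.0+7.50) = 6.111 Ω
R_total = 1.20 + 6.111 = 7.311 Ω
I = V / R_total = 120 / 7.311 = 16.41 A
The full supply current passes through R1: P = I²R.
P_R1 = (16.41)² × 1.20 = 323.3 W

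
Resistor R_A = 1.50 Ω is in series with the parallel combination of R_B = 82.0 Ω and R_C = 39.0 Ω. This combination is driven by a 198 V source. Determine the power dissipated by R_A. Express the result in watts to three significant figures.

Reduce the parallel pair to R_p first; the network is then a simple series string.
R_p = (82.0×39.0)/(82.0+39.0) = 26.43 Ω
R_total = 1.50 + 26.43 = 27.93 Ω
I = V / R_total = 198 / 27.93 = 7.089 A
R_A carries the full series current, so P = I²R.
P_R_A = (7.089)² × 1.50 = 75.39 W

75.4 W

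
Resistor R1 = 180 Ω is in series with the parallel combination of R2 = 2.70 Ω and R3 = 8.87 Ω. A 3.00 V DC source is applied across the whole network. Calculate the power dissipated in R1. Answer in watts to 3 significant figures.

Collapse R2‖R3 to a single equivalent, reducing the network to two series elements.
R_p = (2.70×8.87)/(2.70+8.87) = 2.070 Ω
R_total = 180 + 2.070 = 182.1 Ω
I = V / R_total = 3.00 / 182.1 = 0.01648 A
R1 is in the main series path, so its power is I²R1.
P_R1 = (0.01648)² × 180 = 0.04887 W

0.0489 W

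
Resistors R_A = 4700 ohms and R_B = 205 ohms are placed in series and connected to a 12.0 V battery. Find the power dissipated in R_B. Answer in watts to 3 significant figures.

The current is common to all series resistors; compute it, then apply P = I²R for the target.
R_total = 4700 + 205 = 4905 Ω
I = V / R_total = 12.0 / 4905 = 0.002446 A
P_R_B = I² × R_B = (0.002446)² × 205 = 0.001227 W

0.00123 W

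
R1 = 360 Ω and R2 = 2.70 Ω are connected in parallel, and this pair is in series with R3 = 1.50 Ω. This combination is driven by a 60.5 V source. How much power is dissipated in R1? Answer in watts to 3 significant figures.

Reduce the parallel combination to a single R_p; the circuit then becomes R_p in series with the remaining resistor.
R_p = (360×2.70)/(360+2.70) = 2.680 Ω
R_total = R_p + 1.50 = 2.680 + 1.50 = 4.180 Ω
I = V / R_total = 60.5 / 4.180 = 14.47 A
Voltage across the parallel pair: V_p = I × R_p = 14.47 × 2.680 = 38.79 V
R1 has V_p across it, so P = V_p²/R1.
P_R1 = (38.79)² / 360 = 4.179 W

4.18 W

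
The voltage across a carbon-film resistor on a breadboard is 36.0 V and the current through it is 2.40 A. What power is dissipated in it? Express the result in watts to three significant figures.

Since both terminal voltage and current are stated, P = V I gives the power in one step.
P = 36.0 V × 2.400 A = 86.40 W

86.4 W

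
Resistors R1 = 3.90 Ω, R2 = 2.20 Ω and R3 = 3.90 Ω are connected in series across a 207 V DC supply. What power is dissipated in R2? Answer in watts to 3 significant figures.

943 W

The current is common to all series resistors; compute it, then apply P = I²R for the target.
R_total = 3.90 + 2.20 + 3.90 = 10.00 Ω
I = V / R_total = 207 / 10.00 = 20.70 A
P_R2 = I² × R2 = (20.70)² × 2.20 = 942.7 W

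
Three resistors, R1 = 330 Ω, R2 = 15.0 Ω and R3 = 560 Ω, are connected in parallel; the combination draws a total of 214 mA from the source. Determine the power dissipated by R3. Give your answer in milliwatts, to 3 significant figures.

Only the total current is stated, so first find the parallel equivalent to get the voltage across the combination.
1/R_eq = 1/330 + 1/15.0 + 1/560 ⇒ R_eq = 13.99 Ω
V = I_total × R_eq = 0.2140 × 13.99 = 2.994 V
P_R3 = V² / R3 = (2.994)² / 560 = 0.01600 W

16.0 mW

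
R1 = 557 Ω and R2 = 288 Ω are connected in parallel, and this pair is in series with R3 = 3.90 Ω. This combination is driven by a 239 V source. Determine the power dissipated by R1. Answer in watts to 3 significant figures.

98.5 W

Combine R1 and R2 into their parallel equivalent first, reducing the network to two series resistors.
R_p = (557×288)/(557+288) = 189.8 Ω
R_total = R_p + 3.90 = 189.8 + 3.90 = 193.7 Ω
I = V / R_total = 239 / 193.7 = 1.234 A
Voltage across the parallel pair: V_p = I × R_p = 1.234 × 189.8 = 234.2 V
R1 sits across V_p; its power is V_p²/R.
P_R1 = (234.2)² / 557 = 98.46 W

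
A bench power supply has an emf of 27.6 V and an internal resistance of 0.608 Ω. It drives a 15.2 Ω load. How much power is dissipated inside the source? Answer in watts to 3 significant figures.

1.85 W

r is in series with the load, so it carries the full circuit current — the loss in it is I²r.
I = ε / (r + R) = 27.6 / (0.608 + 15.2) = 1.746 A
P_int = I² r = (1.746)² × 0.608 = 1.853 W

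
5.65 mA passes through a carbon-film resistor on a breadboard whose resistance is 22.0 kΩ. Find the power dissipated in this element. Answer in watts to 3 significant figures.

0.702 W

Knowing I and R, the power is just I²R — no need to find V first.
P = (0.005650 A)² × 22000 Ω = 0.7023 W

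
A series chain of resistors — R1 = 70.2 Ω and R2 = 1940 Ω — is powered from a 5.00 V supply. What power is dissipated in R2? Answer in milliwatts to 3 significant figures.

12.0 mW

In a series string the same current flows through every resistor — find that current, then P = I²R for the one we want.
R_total = 70.2 + 1940 = 2010 Ω
I = V / R_total = 5.00 / 2010 = 0.002487 A
P_R2 = I² × R2 = (0.002487)² × 1940 = 0.01200 W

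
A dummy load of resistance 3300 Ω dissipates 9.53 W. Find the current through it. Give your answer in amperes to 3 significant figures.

From P = V I = I²R = V²/R, with the two given quantities we get I = √(P / R).
I = √(9.53 / 3300) = 0.05374 A

0.0537 A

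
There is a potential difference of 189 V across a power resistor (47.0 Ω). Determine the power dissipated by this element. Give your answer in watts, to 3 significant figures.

With V across and R both known, P = V²/R gives the dissipation directly.
P = (189 V)² / 47.0 Ω = 760.0 W

760 W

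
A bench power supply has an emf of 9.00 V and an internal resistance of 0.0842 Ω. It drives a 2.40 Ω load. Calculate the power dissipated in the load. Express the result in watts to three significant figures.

31.5 W

Find the circuit current first, then P = I²R for the load (series elements share I).
I = ε / (r + R) = 9.00 / (0.0842 + 2.40) = 3.623 A
P_load = I² R = (3.623)² × 2.40 = 31.50 W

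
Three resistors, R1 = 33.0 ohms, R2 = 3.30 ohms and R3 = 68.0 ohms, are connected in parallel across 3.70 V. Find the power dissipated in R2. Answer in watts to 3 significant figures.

Every branch has 3.70 V across it, so for R2 the power is simply V²/R.
P_R2 = V² / R2 = (3.70)² / 3.30 Ω = 4.148 W

4.15 W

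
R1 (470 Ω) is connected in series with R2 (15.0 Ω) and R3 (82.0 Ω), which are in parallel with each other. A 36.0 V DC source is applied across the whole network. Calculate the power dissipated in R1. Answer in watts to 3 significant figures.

2.61 W

Replace R2 and R3 with their parallel equivalent so the circuit becomes R1 in series with R_p.
R_p = (15.0×82.0)/(15.0+82.0) = 12.68 Ω
R_total = 470 + 12.68 = 482.7 Ω
I = V / R_total = 36.0 / 482.7 = 0.07458 A
R1 is in the main series path, so its power is I²R1.
P_R1 = (0.07458)² × 470 = 2.614 W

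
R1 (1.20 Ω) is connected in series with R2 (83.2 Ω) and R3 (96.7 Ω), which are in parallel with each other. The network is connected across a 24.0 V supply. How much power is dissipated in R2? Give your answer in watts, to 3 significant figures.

Replace R2 and R3 with their parallel equivalent so the circuit becomes R1 in series with R_p.
R_p = (83.2×96.7)/(83.2+96.7) = 44.72 Ω
R_total = 1.20 + 44.72 = 45.92 Ω
I = V / R_total = 24.0 / 45.92 = 0.5226 A
Voltage across the parallel pair: V_p = I × R_p = 0.5226 × 44.72 = 23.37 V
R2 is across V_p, so use P = V²/R for that branch.
P_R2 = (23.37)² / 83.2 = 6.566 W

6.57 W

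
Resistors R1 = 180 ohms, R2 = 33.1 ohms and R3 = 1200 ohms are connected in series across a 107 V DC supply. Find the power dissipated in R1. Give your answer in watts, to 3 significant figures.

1.03 W

Since the resistors are in series they all carry the loop current I = V/R_total; the power in any one is I²R.
R_total = 180 + 33.1 + 1200 = 1413 Ω
I = V / R_total = 107 / 1413 = 0.07572 A
P_R1 = I² × R1 = (0.07572)² × 180 = 1.032 W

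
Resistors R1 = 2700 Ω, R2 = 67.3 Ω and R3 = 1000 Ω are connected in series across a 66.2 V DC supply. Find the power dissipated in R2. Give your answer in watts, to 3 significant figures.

Since the resistors are in series they all carry the loop current I = V/R_total; the power in any one is I²R.
R_total = 2700 + 67.3 + 1000 = 3767 Ω
I = V / R_total = 66.2 / 3767 = 0.01757 A
P_R2 = I² × R2 = (0.01757)² × 67.3 = 0.02078 W

0.0208 W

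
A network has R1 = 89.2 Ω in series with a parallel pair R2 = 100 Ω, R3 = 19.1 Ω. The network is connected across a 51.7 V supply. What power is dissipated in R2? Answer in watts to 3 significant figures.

0.621 W

Replace R2 and R3 with their parallel equivalent so the circuit becomes R1 in series with R_p.
R_p = (100×19.1)/(100+19.1) = 16.04 Ω
R_total = 89.2 + 16.04 = 105.2 Ω
I = V / R_total = 51.7 / 105.2 = 0.4913 A
Voltage across the parallel pair: V_p = I × R_p = 0.4913 × 16.04 = 7.879 V
R2 sees V_p directly, so P = V_p² / R2.
P_R2 = (7.879)² / 100 = 0.6207 W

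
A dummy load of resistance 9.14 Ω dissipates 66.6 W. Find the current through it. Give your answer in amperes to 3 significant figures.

2.70 A

Rearranging the power relation for the two known quantities gives I = √(P / R).
I = √(66.6 / 9.14) = 2.699 A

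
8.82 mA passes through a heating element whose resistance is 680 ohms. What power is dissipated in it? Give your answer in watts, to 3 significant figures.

0.0529 W

Current and resistance are given, so P = I²R is the direct form.
P = (0.008820 A)² × 680 Ω = 0.05290 W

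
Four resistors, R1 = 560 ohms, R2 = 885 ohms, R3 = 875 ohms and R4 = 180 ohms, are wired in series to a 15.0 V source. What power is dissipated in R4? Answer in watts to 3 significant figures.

0.00648 W

Since the resistors are in series they all carry the loop current I = V/R_total; the power in any one is I²R.
R_total = 560 + 885 + 875 + 180 = 2500 Ω
I = V / R_total = 15.0 / 2500 = 0.006000 A
P_R4 = I² × R4 = (0.006000)² × 180 = 0.006480 W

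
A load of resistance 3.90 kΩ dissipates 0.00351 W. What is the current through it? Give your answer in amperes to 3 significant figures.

0.000949 A

Rearranging the power relation for the two known quantities gives I = √(P / R).
I = √(0.00351 / 3900) = 0.0009487 A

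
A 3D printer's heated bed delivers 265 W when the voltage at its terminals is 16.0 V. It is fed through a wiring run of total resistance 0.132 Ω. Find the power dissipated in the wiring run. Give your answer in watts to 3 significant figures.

36.2 W

Line loss is just I²R for the cable — we know both I and R_line directly.
I = P / V = 265 / 16.0 = 16.56 A through the wiring run.
P_line = I² R_line = (16.56)² × 0.132 = 36.21 W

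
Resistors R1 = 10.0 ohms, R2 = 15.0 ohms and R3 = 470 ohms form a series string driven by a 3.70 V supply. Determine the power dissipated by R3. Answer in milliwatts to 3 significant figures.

Since the resistors are in series they all carry the loop current I = V/R_total; the power in any one is I²R.
R_total = 10.0 + 15.0 + 470 = 495.0 Ω
I = V / R_total = 3.70 / 495.0 = 0.007475 A
P_R3 = I² × R3 = (0.007475)² × 470 = 0.02626 W

26.3 mW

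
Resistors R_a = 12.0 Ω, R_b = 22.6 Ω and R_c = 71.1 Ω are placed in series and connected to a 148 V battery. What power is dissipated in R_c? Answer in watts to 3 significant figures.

The current is common to all series resistors; compute it, then apply P = I²R for the target.
R_total = 12.0 + 22.6 + 71.1 = 105.7 Ω
I = V / R_total = 148 / 105.7 = 1.400 A
P_R_c = I² × R_c = (1.400)² × 71.1 = 139.4 W

139 W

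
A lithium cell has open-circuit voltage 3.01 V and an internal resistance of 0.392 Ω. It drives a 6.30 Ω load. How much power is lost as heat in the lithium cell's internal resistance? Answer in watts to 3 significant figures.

0.0793 W

The source's internal resistance is just another series element carrying I; its dissipation is I²r.
I = ε / (r + R) = 3.01 / (0.392 + 6.30) = 0.4498 A
P_int = I² r = (0.4498)² × 0.392 = 0.07931 W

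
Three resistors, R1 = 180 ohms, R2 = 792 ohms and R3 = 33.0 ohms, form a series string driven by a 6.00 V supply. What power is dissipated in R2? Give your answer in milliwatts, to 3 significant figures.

28.2 mW

The current is common to all series resistors; compute it, then apply P = I²R for the target.
R_total = 180 + 792 + 33.0 = 1005 Ω
I = V / R_total = 6.00 / 1005 = 0.005970 A
P_R2 = I² × R2 = (0.005970)² × 792 = 0.02823 W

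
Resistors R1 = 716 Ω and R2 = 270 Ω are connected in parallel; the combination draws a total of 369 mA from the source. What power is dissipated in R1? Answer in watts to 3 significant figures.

7.31 W

The branches share the same voltage, but only the total current is given — find V from the equivalent resistance first.
1/R_eq = 1/716 + 1/270 ⇒ R_eq = 196.1 Ω
V = I_total × R_eq = 0.3690 × 196.1 = 72.35 V
P_R1 = V² / R1 = (72.35)² / 716 = 7.310 W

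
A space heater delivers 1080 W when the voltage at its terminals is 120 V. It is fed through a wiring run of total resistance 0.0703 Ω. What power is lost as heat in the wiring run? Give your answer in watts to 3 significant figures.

5.69 W

Line loss is just I²R for the cable — we know both I and R_line directly.
I = P / V = 1080 / 120 = 9.000 A through the wiring run.
P_line = I² R_line = (9.000)² × 0.0703 = 5.694 W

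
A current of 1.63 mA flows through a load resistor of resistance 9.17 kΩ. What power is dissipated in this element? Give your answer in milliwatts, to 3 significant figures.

24.4 mW

Knowing I and R, the power is just I²R — no need to find V first.
P = (0.001630 A)² × 9170 Ω = 0.02436 W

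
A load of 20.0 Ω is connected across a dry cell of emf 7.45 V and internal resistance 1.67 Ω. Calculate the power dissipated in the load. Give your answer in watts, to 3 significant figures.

The internal resistance and the load are in series, so the same I flows through both; get I from ε/(r+R), then I²R for the load.
I = ε / (r + R) = 7.45 / (1.67 + 20.0) = 0.3438 A
P_load = I² R = (0.3438)² × 20.0 = 2.364 W

2.36 W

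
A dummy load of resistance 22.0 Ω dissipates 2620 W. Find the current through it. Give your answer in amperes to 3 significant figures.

10.9 A

Rearranging the power relation for the two known quantities gives I = √(P / R).
I = √(2620 / 22.0) = 10.91 A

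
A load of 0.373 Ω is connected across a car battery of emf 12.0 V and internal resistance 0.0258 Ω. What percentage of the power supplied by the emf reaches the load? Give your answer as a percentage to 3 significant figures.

93.5 %

η = P_load/(P_load+P_int) = I²R/(I²R+I²r) = R/(R+r) — the I² cancels for series elements.
η = R / (R + r) = 0.373 / (0.373 + 0.0258) = 0.9353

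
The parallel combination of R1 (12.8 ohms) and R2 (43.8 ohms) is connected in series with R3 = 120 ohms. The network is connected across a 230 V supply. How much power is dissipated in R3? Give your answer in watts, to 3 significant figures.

376 W

Reduce the parallel combination to a single R_p; the circuit then becomes R_p in series with the remaining resistor.
R_p = (12.8×43.8)/(12.8+43.8) = 9.905 Ω
R_total = R_p + 120 = 9.905 + 120 = 129.9 Ω
I = V / R_total = 230 / 129.9 = 1.771 A
R3 is the series element, so its power is I²R.
P_R3 = (1.771)² × 120 = 376.2 W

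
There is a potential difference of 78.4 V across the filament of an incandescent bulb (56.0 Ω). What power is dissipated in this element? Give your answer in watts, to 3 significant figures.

Voltage and resistance are given, so P = V²/R is the one-step route.
P = (78.4 V)² / 56.0 Ω = 109.8 W

110 W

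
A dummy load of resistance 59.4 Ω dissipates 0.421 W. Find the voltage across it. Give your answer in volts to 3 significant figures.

5.00 V

The two known quantities fix the third via V = √(P R).
V = √(0.421 × 59.4) = 5.001 V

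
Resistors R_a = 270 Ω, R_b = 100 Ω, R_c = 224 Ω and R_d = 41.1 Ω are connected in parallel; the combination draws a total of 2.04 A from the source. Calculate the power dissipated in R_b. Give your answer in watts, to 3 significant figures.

23.0 W

We need the common branch voltage; get it from I_total × R_eq, then P = V²/R for the branch.
1/R_eq = 1/270 + 1/100 + 1/224 + 1/41.1 ⇒ R_eq = 23.53 Ω
V = I_total × R_eq = 2.040 × 23.53 = 48.00 V
P_R_b = V² / R_b = (48.00)² / 100 = 23.04 W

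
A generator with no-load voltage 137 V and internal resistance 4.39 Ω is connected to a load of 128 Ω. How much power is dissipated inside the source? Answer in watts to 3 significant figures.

The source's internal resistance is just another series element carrying I; its dissipation is I²r.
I = ε / (r + R) = 137 / (4.39 + 128) = 1.035 A
P_int = I² r = (1.035)² × 4.39 = 4.701 W

4.70 W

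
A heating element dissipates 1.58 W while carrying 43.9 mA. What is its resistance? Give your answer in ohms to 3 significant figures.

820 Ω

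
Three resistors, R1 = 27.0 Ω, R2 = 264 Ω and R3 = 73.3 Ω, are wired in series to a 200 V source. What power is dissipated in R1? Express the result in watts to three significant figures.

8.14 W

The current is common to all series resistors; compute it, then apply P = I²R for the target.
R_total = 27.0 + 264 + 73.3 = 364.3 Ω
I = V / R_total = 200 / 364.3 = 0.5490 A
P_R1 = I² × R1 = (0.5490)² × 27.0 = 8.138 W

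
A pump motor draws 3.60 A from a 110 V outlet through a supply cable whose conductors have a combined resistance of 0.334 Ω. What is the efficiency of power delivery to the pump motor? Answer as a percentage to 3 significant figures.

The supply cable carries the full 3.60 A.
P_line = I² R_line = (3.600)² × 0.334 = 4.329 W
P_source = V I = 110 × 3.600 = 396.0 W; P_load = 391.7 W
η = P_load / P_source = 391.7 / 396.0 = 0.9891

98.9 %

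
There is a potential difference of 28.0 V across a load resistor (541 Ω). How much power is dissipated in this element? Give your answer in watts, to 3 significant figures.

Voltage and resistance are given, so P = V²/R is the one-step route.
P = (28.0 V)² / 541 Ω = 1.449 W

1.45 W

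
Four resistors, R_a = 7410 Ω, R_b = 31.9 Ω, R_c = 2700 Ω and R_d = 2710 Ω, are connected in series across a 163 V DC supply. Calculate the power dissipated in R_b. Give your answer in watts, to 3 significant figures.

Since the resistors are in series they all carry the loop current I = V/R_total; the power in any one is I²R.
R_total = 7410 + 31.9 + 2700 + 2710 = 12850 Ω
I = V / R_total = 163 / 12850 = 0.01268 A
P_R_b = I² × R_b = (0.01268)² × 31.9 = 0.005131 W

0.00513 W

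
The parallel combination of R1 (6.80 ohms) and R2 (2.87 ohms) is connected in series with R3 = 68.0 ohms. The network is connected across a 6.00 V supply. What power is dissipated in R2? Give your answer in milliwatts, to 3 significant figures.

Collapse the R1‖R2 pair into one equivalent R_p; then R_p and R3 form a series string.
R_p = (6.80×2.87)/(6.80+2.87) = 2.018 Ω
R_total = R_p + 68.0 = 2.018 + 68.0 = 70.02 Ω
I = V / R_total = 6.00 / 70.02 = 0.08569 A
Voltage across the parallel pair: V_p = I × R_p = 0.08569 × 2.018 = 0.1729 V
Use P = V²/R for R2 with V = V_p.
P_R2 = (0.1729)² / 2.87 = 0.01042 W

10.4 mW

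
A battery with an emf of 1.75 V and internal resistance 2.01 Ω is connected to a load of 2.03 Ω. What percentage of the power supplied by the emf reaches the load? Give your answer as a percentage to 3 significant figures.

50.2 %

The source delivers εI, of which I²R reaches the load and I²r is lost; since I is common, η = R/(R+r).
η = R / (R + r) = 2.03 / (2.03 + 2.01) = 0.5025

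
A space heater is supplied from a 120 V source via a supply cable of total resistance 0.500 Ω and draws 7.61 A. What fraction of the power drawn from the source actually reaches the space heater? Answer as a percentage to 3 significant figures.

96.8 %

The supply cable carries the full 7.61 A.
P_line = I² R_line = (7.610)² × 0.500 = 28.96 W
P_source = V I = 120 × 7.610 = 913.2 W; P_load = 884.2 W
η = P_load / P_source = 884.2 / 913.2 = 0.9683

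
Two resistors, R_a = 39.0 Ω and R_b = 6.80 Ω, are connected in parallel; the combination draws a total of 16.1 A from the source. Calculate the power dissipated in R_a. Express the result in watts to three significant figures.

We need the common branch voltage; get it from I_total × R_eq, then P = V²/R for the branch.
1/R_eq = 1/39.0 + 1/6.80 ⇒ R_eq = 5.790 Ω
V = I_total × R_eq = 16.10 × 5.790 = 93.23 V
P_R_a = V² / R_a = (93.23)² / 39.0 = 222.8 W

223 W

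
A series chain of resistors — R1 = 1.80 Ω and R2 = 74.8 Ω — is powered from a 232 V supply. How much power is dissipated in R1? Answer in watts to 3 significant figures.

16.5 W

Series elements share the same current, so find I first, then use P = I²R.
R_total = 1.80 + 74.8 = 76.60 Ω
I = V / R_total = 232 / 76.60 = 3.029 A
P_R1 = I² × R1 = (3.029)² × 1.80 = 16.51 W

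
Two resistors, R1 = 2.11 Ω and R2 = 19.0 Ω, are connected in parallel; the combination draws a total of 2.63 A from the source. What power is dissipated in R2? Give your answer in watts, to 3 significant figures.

1.31 W

Parallel branches share V, not I — compute V via R_eq, then use V²/R for the target branch.
1/R_eq = 1/2.11 + 1/19.0 ⇒ R_eq = 1.899 Ω
V = I_total × R_eq = 2.630 × 1.899 = 4.995 V
P_R2 = V² / R2 = (4.995)² / 19.0 = 1.313 W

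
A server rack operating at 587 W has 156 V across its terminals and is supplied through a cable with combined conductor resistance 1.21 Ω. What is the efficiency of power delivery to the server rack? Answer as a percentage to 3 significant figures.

I = P / V = 587 / 156 = 3.763 A through the cable.
P_line = I² R_line = (3.763)² × 1.21 = 17.13 W
P_source = P_load + P_line = 587.0 + 17.13 = 604.1 W
η = P_load / P_source = 587.0 / 604.1 = 0.9716

97.2 %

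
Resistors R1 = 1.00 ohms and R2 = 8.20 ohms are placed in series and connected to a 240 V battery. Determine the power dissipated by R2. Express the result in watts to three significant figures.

5580 W

Every series element carries the same I. Get I from the total resistance, then P = I² × R2.
R_total = 1.00 + 8.20 = 9.200 Ω
I = V / R_total = 240 / 9.200 = 26.09 A
P_R2 = I² × R2 = (26.09)² × 8.20 = 5580 W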